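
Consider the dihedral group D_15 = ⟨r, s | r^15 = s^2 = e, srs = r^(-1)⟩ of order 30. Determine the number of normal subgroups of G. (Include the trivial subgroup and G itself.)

5

G has 28 subgroups. Checking conjugation-invariance by order — order 1: 1/1 normal; order 2: 0/15 normal; order 3: 1/1 normal; order 5: 1/1 normal; order 6: 0/5 normal; order 10: 0/3 normal; order 15: 1/1 normal; order 30: 1/1 normal.
Total normal subgroups: 5.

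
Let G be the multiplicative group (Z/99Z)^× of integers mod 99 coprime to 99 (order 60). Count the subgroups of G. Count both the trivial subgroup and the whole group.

20

|G| = 60, so by Lagrange every subgroup order divides 60. Divisors: 1, 2, 3, 4, 5, 6, 10, 12, 15, 20, 30, 60.
Subgroups by order — order 1: 1; order 2: 3; order 3: 1; order 4: 1; order 5: 1; order 6: 3; order 10: 3; order 12: 1; order 15: 1; order 20: 1; order 30: 3; order 60: 1.
Total: 1 + 3 + 1 + 1 + 1 + 3 + 3 + 1 + 1 + 1 + 3 + 1 = 20.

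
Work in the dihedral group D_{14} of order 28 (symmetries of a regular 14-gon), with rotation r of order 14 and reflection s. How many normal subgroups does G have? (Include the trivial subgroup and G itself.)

7

G has 28 subgroups. Checking conjugation-invariance by order — order 1: 1/1 normal; order 2: 1/15 normal; order 4: 0/7 normal; order 7: 1/1 normal; order 14: 3/3 normal; order 28: 1/1 normal.
Total normal subgroups: 7.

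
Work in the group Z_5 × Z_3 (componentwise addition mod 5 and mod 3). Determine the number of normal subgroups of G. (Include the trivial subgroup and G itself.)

4

G is abelian, so every subgroup is normal.
G has 4 subgroups in total, hence 4 normal subgroups.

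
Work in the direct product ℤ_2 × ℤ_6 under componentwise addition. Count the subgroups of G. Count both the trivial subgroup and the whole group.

10

|G| = 12, so by Lagrange every subgroup order divides 12. Divisors: 1, 2, 3, 4, 6, 12.
Subgroups by order — order 1: 1; order 2: 3; order 3: 1; order 4: 1; order 6: 3; order 12: 1.
Total: 1 + 3 + 1 + 1 + 3 + 1 = 10.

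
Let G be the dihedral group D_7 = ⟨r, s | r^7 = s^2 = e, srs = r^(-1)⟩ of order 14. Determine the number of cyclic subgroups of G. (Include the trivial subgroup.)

Each element a generates a cyclic subgroup ⟨a⟩; distinct elements may generate the same one (a cyclic group of order d has φ(d) generators).
Cyclic subgroups by order — order 1: 1; order 2: 7; order 7: 1.
Total: 9.

9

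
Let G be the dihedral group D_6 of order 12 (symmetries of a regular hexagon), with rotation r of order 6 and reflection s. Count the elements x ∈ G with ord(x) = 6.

The elements of order 6 are: r, r^5.
That's 2.

2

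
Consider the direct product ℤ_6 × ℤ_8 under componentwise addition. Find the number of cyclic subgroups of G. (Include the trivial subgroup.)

16

Group the elements of G by the cyclic subgroup they generate; each cyclic subgroup of order d accounts for φ(d) elements.
Cyclic subgroups by order — order 1: 1; order 2: 3; order 3: 1; order 4: 2; order 6: 3; order 8: 2; order 12: 2; order 24: 2.
Total: 16.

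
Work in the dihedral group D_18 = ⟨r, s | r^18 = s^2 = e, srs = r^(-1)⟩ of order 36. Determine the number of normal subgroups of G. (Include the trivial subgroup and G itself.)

G has 45 subgroups. Checking conjugation-invariance by order — order 1: 1/1 normal; order 2: 1/19 normal; order 3: 1/1 normal; order 4: 0/9 normal; order 6: 1/7 normal; order 9: 1/1 normal; order 12: 0/3 normal; order 18: 3/3 normal; order 36: 1/1 normal.
Total normal subgroups: 9.

9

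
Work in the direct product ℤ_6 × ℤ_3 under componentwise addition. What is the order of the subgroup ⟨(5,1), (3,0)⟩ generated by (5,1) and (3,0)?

|⟨(5,1)⟩| = 6 and |⟨(3,0)⟩| = 2, so |H| is a multiple of lcm(6, 2) = 6 and divides |G| = 18.
Closing under the operation: H = {(0,0), (1,2), (2,1), (3,0), (4,2), (5,1)}, so |H| = 6.

6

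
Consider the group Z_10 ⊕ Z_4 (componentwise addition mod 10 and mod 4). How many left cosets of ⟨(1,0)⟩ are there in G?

|⟨(1,0)⟩| = 10 and |G| = 40.
By Lagrange, [G : H] = |G|/|H| = 40/10 = 4.

4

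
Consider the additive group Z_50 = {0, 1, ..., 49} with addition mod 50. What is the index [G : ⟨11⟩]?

1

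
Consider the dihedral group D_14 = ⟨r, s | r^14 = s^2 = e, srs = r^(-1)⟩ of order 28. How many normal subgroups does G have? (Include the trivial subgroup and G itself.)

7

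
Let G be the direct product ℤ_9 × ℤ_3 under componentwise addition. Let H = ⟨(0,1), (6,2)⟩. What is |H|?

9

|⟨(0,1)⟩| = 3 and |⟨(6,2)⟩| = 3, so |H| is a multiple of lcm(3, 3) = 3 and divides |G| = 27.
Closing under the operation: H = {(0,0), (0,1), (0,2), (3,0), (3,1), (3,2), (6,0), (6,1), (6,2)}, so |H| = 9.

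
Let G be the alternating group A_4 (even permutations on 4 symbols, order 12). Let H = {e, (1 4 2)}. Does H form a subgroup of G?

No

(1 4 2) ∈ H but its inverse (1 2 4) ∉ H, so H is not a subgroup.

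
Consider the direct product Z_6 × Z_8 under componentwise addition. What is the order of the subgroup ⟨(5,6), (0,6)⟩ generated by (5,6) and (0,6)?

|⟨(5,6)⟩| = 12 and |⟨(0,6)⟩| = 4, so |H| is a multiple of lcm(12, 4) = 12 and divides |G| = 48.
Closing under the operation: H = {(0,0), (0,2), (0,4), (0,6), (1,0), (1,2), (1,4), (1,6), (2,0), (2,2), (2,4), (2,6), (3,0), (3,2), (3,4), (3,6), (4,0), (4,2), (4,4), (4,6), (5,0), (5,2), (5,4), (5,6)}, so |H| = 24.

24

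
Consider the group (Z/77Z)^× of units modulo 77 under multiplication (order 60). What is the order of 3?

Compute successive powers of 3 mod 77: 3, 9, 27, 4, 12, 36, 31, 16, …; 3^30 ≡ 1 (mod 77).
So |⟨3⟩| = 30.

30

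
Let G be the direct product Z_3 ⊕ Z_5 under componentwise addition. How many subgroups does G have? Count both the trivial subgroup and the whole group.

|G| = 15, so by Lagrange every subgroup order divides 15. Divisors: 1, 3, 5, 15.
Subgroups by order — order 1: 1; order 3: 1; order 5: 1; order 15: 1.
Total: 1 + 1 + 1 + 1 = 4.

4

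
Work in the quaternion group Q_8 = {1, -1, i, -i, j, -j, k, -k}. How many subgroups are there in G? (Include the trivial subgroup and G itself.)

6

|G| = 8, so by Lagrange every subgroup order divides 8. Divisors: 1, 2, 4, 8.
Subgroups by order — order 1: 1; order 2: 1; order 4: 3; order 8: 1.
Total: 1 + 1 + 3 + 1 = 6.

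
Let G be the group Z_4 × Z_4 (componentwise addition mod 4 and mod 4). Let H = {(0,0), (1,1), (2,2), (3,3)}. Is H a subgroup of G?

|H| = 4 divides |G| = 16, consistent with Lagrange.
H contains the identity, every element's inverse is in H, and H is closed under +: it is a subgroup.
In fact H = ⟨(1,1)⟩.

Yes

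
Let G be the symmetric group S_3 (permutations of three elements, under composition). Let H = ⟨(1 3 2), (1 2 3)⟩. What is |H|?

3

|⟨(1 3 2)⟩| = 3 and |⟨(1 2 3)⟩| = 3, so |H| is a multiple of lcm(3, 3) = 3 and divides |G| = 6.
Closing under the operation: H = {e, (1 2 3), (1 3 2)}, so |H| = 3.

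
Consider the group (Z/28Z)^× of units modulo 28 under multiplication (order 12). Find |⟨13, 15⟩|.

|⟨13⟩| = 2 and |⟨15⟩| = 2, so |H| is a multiple of lcm(2, 2) = 2 and divides |G| = 12.
Closing under the operation: H = {1, 13, 15, 27}, so |H| = 4.

4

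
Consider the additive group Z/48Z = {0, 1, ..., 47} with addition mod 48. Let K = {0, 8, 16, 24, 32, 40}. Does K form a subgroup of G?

|K| = 6 divides |G| = 48, consistent with Lagrange.
K contains the identity, every element's inverse is in K, and K is closed under +: it is a subgroup.
In fact K = ⟨8⟩.

Yes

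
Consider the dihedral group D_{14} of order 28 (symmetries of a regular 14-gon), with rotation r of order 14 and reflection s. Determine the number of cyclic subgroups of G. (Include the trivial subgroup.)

18

Group the elements of G by the cyclic subgroup they generate; each cyclic subgroup of order d accounts for φ(d) elements.
Cyclic subgroups by order — order 1: 1; order 2: 15; order 7: 1; order 14: 1.
Total: 18.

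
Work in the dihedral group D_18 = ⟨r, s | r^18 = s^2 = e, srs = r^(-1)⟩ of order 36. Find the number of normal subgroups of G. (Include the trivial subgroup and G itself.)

G has 45 subgroups. Checking conjugation-invariance by order — order 1: 1/1 normal; order 2: 1/19 normal; order 3: 1/1 normal; order 4: 0/9 normal; order 6: 1/7 normal; order 9: 1/1 normal; order 12: 0/3 normal; order 18: 3/3 normal; order 36: 1/1 normal.
Total normal subgroups: 9.

9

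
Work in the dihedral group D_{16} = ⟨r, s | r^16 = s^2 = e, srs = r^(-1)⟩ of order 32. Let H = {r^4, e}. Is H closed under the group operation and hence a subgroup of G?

No

r^4 ∈ H but its inverse r^12 ∉ H, so H is not a subgroup.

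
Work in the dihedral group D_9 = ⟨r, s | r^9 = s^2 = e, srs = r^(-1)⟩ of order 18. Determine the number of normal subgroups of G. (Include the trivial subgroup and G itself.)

G has 16 subgroups. Checking conjugation-invariance by order — order 1: 1/1 normal; order 2: 0/9 normal; order 3: 1/1 normal; order 6: 0/3 normal; order 9: 1/1 normal; order 18: 1/1 normal.
Total normal subgroups: 4.

4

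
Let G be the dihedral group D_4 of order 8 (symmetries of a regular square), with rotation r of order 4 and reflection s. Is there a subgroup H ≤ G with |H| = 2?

Yes

2 | 8. A subgroup of order 2 is {e, r^2}.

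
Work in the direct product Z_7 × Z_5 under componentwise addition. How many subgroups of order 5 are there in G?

1

|G| = 35 and 5 | 35, so subgroups of order 5 are possible by Lagrange.
The subgroups of order 5 are: {(0,0), (0,1), (0,2), (0,3), (0,4)}.
So G has 1 subgroup of order 5.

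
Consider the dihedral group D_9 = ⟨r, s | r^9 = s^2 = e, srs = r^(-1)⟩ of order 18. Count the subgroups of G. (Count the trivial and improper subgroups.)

16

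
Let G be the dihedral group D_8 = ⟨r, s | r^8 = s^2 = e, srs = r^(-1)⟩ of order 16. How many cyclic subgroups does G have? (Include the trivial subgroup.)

12

A cyclic subgroup of order d is generated by each of its φ(d) elements of order d, so the cyclic subgroups of order d number (#elements of order d)/φ(d).
Cyclic subgroups by order — order 1: 1; order 2: 9; order 4: 1; order 8: 1.
Total: 12.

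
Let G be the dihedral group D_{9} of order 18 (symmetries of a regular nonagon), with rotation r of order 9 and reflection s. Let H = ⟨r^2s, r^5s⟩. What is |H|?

6

|⟨r^2s⟩| = 2 and |⟨r^5s⟩| = 2, so |H| is a multiple of lcm(2, 2) = 2 and divides |G| = 18.
Closing under the operation: H = {e, r^3, r^6, r^2s, r^5s, r^8s}, so |H| = 6.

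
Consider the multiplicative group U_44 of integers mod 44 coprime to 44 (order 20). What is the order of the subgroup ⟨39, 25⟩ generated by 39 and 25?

|⟨39⟩| = 10 and |⟨25⟩| = 5, so |H| is a multiple of lcm(10, 5) = 10 and divides |G| = 20.
Closing under the operation: H = {1, 5, 7, 9, 19, 25, 35, 37, 39, 43}, so |H| = 10.

10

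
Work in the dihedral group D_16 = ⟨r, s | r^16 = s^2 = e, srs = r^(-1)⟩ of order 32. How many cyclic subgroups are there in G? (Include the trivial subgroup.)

21

Each element a generates a cyclic subgroup ⟨a⟩; distinct elements may generate the same one (a cyclic group of order d has φ(d) generators).
Cyclic subgroups by order — order 1: 1; order 2: 17; order 4: 1; order 8: 1; order 16: 1.
Total: 21.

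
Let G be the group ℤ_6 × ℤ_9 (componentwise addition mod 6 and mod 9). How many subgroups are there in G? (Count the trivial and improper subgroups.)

20

|G| = 54, so by Lagrange every subgroup order divides 54. Divisors: 1, 2, 3, 6, 9, 18, 27, 54.
Subgroups by order — order 1: 1; order 2: 1; order 3: 4; order 6: 4; order 9: 4; order 18: 4; order 27: 1; order 54: 1.
Total: 1 + 1 + 4 + 4 + 4 + 4 + 1 + 1 = 20.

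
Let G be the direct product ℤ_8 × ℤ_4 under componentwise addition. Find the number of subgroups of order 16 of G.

3

|G| = 32 and 16 | 32, so subgroups of order 16 are possible by Lagrange.
The subgroups of order 16 are: {(0,0), (0,1), (0,2), (0,3), (2,0), (2,1), (2,2), (2,3), (4,0), (4,1), (4,2), (4,3), (6,0), (6,1), (6,2), (6,3)}; {(0,0), (0,2), (1,0), (1,2), (2,0), (2,2), (3,0), (3,2), (4,0), (4,2), (5,0), (5,2), (6,0), (6,2), (7,0), (7,2)}; {(0,0), (0,2), (1,1), (1,3), (2,0), (2,2), (3,1), (3,3), (4,0), (4,2), (5,1), (5,3), (6,0), (6,2), (7,1), (7,3)}.
So G has 3 subgroups of order 16.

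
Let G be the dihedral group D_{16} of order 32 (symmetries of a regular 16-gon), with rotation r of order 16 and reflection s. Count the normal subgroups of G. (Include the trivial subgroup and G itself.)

8

G has 36 subgroups. Checking conjugation-invariance by order — order 1: 1/1 normal; order 2: 1/17 normal; order 4: 1/9 normal; order 8: 1/5 normal; order 16: 3/3 normal; order 32: 1/1 normal.
Total normal subgroups: 8.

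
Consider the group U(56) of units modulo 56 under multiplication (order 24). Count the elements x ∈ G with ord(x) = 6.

Enumerating element orders in G gives 14 elements of order 6.

14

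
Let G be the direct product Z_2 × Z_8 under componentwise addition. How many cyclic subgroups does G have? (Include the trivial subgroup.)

8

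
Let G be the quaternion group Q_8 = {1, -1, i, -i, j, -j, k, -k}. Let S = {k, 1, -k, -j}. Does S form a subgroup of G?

No

-j ∈ S but its inverse j ∉ S, so S is not a subgroup.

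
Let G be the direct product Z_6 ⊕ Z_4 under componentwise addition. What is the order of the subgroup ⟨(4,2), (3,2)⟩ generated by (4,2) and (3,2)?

|⟨(4,2)⟩| = 6 and |⟨(3,2)⟩| = 2, so |H| is a multiple of lcm(6, 2) = 6 and divides |G| = 24.
Closing under the operation: H = {(0,0), (0,2), (1,0), (1,2), (2,0), (2,2), (3,0), (3,2), (4,0), (4,2), (5,0), (5,2)}, so |H| = 12.

12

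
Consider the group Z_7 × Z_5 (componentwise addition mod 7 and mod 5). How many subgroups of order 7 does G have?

1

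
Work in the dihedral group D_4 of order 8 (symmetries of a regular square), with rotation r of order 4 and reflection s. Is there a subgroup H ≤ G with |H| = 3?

3 does not divide |G| = 8, so by Lagrange no subgroup of order 3 exists.

No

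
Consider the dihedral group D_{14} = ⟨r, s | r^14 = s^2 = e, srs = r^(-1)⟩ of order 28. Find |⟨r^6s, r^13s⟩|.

4

|⟨r^6s⟩| = 2 and |⟨r^13s⟩| = 2, so |H| is a multiple of lcm(2, 2) = 2 and divides |G| = 28.
Closing under the operation: H = {e, r^7, r^6s, r^13s}, so |H| = 4.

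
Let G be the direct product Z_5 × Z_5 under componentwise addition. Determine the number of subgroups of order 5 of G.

|G| = 25 and 5 | 25, so subgroups of order 5 are possible by Lagrange.
The subgroups of order 5 are: {(0,0), (0,1), (0,2), (0,3), (0,4)}; {(0,0), (1,0), (2,0), (3,0), (4,0)}; {(0,0), (1,1), (2,2), (3,3), (4,4)}; {(0,0), (1,2), (2,4), (3,1), (4,3)}; … (6 in all).
So G has 6 subgroups of order 5.

6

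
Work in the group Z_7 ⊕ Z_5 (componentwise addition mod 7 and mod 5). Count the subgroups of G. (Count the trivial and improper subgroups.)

|G| = 35, so by Lagrange every subgroup order divides 35. Divisors: 1, 5, 7, 35.
Subgroups by order — order 1: 1; order 5: 1; order 7: 1; order 35: 1.
Total: 1 + 1 + 1 + 1 = 4.

4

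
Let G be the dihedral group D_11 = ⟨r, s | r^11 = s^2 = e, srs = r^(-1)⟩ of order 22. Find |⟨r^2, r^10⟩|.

|⟨r^2⟩| = 11 and |⟨r^10⟩| = 11, so |H| is a multiple of lcm(11, 11) = 11 and divides |G| = 22.
Closing under the operation: H = {e, r, r^2, r^3, r^4, r^5, r^6, r^7, r^8, r^9, r^10}, so |H| = 11.

11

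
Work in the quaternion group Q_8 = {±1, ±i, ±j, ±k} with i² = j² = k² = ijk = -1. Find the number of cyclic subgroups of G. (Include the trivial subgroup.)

5

Group the elements of G by the cyclic subgroup they generate; each cyclic subgroup of order d accounts for φ(d) elements.
Cyclic subgroups by order — order 1: 1; order 2: 1; order 4: 3.
Total: 5.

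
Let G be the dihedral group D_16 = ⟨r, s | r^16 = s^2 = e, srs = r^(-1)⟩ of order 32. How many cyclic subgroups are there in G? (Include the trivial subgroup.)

A cyclic subgroup of order d is generated by each of its φ(d) elements of order d, so the cyclic subgroups of order d number (#elements of order d)/φ(d).
Cyclic subgroups by order — order 1: 1; order 2: 17; order 4: 1; order 8: 1; order 16: 1.
Total: 21.

21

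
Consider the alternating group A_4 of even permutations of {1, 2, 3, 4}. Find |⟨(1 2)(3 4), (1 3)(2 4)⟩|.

4

|⟨(1 2)(3 4)⟩| = 2 and |⟨(1 3)(2 4)⟩| = 2, so |H| is a multiple of lcm(2, 2) = 2 and divides |G| = 12.
Closing under the operation: H = {e, (1 2)(3 4), (1 3)(2 4), (1 4)(2 3)}, so |H| = 4.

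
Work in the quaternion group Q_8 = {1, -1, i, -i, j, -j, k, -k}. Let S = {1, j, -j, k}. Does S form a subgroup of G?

No

k ∈ S but its inverse -k ∉ S, so S is not a subgroup.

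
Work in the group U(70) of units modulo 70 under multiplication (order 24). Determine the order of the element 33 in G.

Compute successive powers of 33 mod 70: 33, 39, 27, 51, 3, 29, 47, 11, …; 33^12 ≡ 1 (mod 70).
So |⟨33⟩| = 12.

12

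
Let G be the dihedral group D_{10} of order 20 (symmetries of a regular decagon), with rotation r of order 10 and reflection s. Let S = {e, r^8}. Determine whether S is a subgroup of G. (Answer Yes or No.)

No

r^8 ∈ S but its inverse r^2 ∉ S, so S is not a subgroup.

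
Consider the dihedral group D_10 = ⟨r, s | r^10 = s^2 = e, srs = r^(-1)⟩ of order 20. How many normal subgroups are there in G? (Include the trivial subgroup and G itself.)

7

G has 22 subgroups. Checking conjugation-invariance by order — order 1: 1/1 normal; order 2: 1/11 normal; order 4: 0/5 normal; order 5: 1/1 normal; order 10: 3/3 normal; order 20: 1/1 normal.
Total normal subgroups: 7.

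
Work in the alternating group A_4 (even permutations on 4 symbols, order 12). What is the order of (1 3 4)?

3

Computing powers of (1 3 4): the smallest k with ((1 3 4))^k = e is k = 3.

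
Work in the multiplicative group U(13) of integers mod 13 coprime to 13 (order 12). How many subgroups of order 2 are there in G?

|G| = 12 and 2 | 12, so subgroups of order 2 are possible by Lagrange.
The subgroups of order 2 are: {1, 12}.
So G has 1 subgroup of order 2.

1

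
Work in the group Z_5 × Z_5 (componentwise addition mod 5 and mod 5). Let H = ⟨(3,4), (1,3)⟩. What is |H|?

5

|⟨(3,4)⟩| = 5 and |⟨(1,3)⟩| = 5, so |H| is a multiple of lcm(5, 5) = 5 and divides |G| = 25.
Closing under the operation: H = {(0,0), (1,3), (2,1), (3,4), (4,2)}, so |H| = 5.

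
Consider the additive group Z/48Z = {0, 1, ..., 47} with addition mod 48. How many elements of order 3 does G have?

In a cyclic group of order 48, the number of elements of order d (for d | 48) is φ(d).
φ(3) = 2.

2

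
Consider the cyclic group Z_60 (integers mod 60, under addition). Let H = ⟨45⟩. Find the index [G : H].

|⟨45⟩| = 4 and |G| = 60.
By Lagrange, [G : H] = |G|/|H| = 60/4 = 15.

15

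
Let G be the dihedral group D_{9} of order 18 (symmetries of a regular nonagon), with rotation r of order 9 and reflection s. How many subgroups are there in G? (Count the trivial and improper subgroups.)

|G| = 18, so by Lagrange every subgroup order divides 18. Divisors: 1, 2, 3, 6, 9, 18.
Subgroups by order — order 1: 1; order 2: 9; order 3: 1; order 6: 3; order 9: 1; order 18: 1.
Total: 1 + 9 + 1 + 3 + 1 + 1 = 16.

16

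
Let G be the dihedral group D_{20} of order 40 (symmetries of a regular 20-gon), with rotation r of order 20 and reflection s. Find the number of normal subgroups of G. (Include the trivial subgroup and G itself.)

9

G has 48 subgroups. Checking conjugation-invariance by order — order 1: 1/1 normal; order 2: 1/21 normal; order 4: 1/11 normal; order 5: 1/1 normal; order 8: 0/5 normal; order 10: 1/5 normal; order 20: 3/3 normal; order 40: 1/1 normal.
Total normal subgroups: 9.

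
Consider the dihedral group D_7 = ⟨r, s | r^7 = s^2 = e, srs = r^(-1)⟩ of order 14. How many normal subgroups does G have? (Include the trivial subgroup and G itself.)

G has 10 subgroups. Checking conjugation-invariance by order — order 1: 1/1 normal; order 2: 0/7 normal; order 7: 1/1 normal; order 14: 1/1 normal.
Total normal subgroups: 3.

3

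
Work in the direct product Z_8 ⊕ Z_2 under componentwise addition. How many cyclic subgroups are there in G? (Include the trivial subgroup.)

Each element a generates a cyclic subgroup ⟨a⟩; distinct elements may generate the same one (a cyclic group of order d has φ(d) generators).
Cyclic subgroups by order — order 1: 1; order 2: 3; order 4: 2; order 8: 2.
Total: 8.

8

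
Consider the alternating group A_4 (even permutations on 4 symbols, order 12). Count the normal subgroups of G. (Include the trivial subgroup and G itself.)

G has 10 subgroups. Checking conjugation-invariance by order — order 1: 1/1 normal; order 2: 0/3 normal; order 3: 0/4 normal; order 4: 1/1 normal; order 12: 1/1 normal.
Total normal subgroups: 3.

3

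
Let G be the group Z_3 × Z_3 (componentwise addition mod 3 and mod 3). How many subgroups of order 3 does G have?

|G| = 9 and 3 | 9, so subgroups of order 3 are possible by Lagrange.
The subgroups of order 3 are: {(0,0), (0,1), (0,2)}; {(0,0), (1,0), (2,0)}; {(0,0), (1,1), (2,2)}; {(0,0), (1,2), (2,1)}.
So G has 4 subgroups of order 3.

4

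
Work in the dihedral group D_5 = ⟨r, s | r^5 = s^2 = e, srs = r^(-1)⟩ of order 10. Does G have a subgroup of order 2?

Yes

2 | 10. A subgroup of order 2 is {e, r^2s}.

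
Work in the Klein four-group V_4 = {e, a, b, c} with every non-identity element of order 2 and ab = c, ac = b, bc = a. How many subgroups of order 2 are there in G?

|G| = 4 and 2 | 4, so subgroups of order 2 are possible by Lagrange.
The subgroups of order 2 are: {e, a}; {e, b}; {e, c}.
So G has 3 subgroups of order 2.

3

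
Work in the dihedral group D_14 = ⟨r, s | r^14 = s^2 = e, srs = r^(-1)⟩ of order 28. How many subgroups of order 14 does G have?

|G| = 28 and 14 | 28, so subgroups of order 14 are possible by Lagrange.
The subgroups of order 14 are: {e, r, r^2, r^3, r^4, r^5, r^6, r^7, r^8, r^9, r^10, r^11, r^12, r^13}; {e, r^2, r^4, r^6, r^8, r^10, r^12, s, r^2s, r^4s, r^6s, r^8s, r^10s, r^12s}; {e, r^2, r^4, r^6, r^8, r^10, r^12, rs, r^3s, r^5s, r^7s, r^9s, r^11s, r^13s}.
So G has 3 subgroups of order 14.

3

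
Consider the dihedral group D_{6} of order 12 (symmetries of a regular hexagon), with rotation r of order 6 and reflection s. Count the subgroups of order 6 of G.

|G| = 12 and 6 | 12, so subgroups of order 6 are possible by Lagrange.
The subgroups of order 6 are: {e, r, r^2, r^3, r^4, r^5}; {e, r^2, r^4, s, r^2s, r^4s}; {e, r^2, r^4, rs, r^3s, r^5s}.
So G has 3 subgroups of order 6.

3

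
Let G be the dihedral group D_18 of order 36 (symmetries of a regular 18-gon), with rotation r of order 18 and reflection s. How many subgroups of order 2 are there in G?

|G| = 36 and 2 | 36, so subgroups of order 2 are possible by Lagrange.
The subgroups of order 2 are: {e, r^10s}; {e, r^11s}; {e, r^12s}; {e, r^13s}; … (19 in all).
So G has 19 subgroups of order 2.

19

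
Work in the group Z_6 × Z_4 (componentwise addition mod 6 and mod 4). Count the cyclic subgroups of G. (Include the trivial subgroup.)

12

A cyclic subgroup of order d is generated by each of its φ(d) elements of order d, so the cyclic subgroups of order d number (#elements of order d)/φ(d).
Cyclic subgroups by order — order 1: 1; order 2: 3; order 3: 1; order 4: 2; order 6: 3; order 12: 2.
Total: 12.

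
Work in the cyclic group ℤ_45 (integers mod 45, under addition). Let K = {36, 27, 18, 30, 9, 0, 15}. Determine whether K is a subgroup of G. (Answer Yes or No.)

No

|K| = 7 does not divide |G| = 45, so by Lagrange K is not a subgroup.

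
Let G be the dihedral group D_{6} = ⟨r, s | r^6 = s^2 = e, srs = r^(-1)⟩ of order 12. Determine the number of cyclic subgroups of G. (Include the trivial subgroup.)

Group the elements of G by the cyclic subgroup they generate; each cyclic subgroup of order d accounts for φ(d) elements.
Cyclic subgroups by order — order 1: 1; order 2: 7; order 3: 1; order 6: 1.
Total: 10.

10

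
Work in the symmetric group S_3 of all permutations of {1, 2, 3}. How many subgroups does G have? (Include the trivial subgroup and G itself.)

6

|G| = 6, so by Lagrange every subgroup order divides 6. Divisors: 1, 2, 3, 6.
Subgroups by order — order 1: 1; order 2: 3; order 3: 1; order 6: 1.
Total: 1 + 3 + 1 + 1 = 6.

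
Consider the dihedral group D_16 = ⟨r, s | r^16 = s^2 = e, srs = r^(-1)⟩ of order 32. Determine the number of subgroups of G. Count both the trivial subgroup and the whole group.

36

|G| = 32, so by Lagrange every subgroup order divides 32. Divisors: 1, 2, 4, 8, 16, 32.
Subgroups by order — order 1: 1; order 2: 17; order 4: 9; order 8: 5; order 16: 3; order 32: 1.
Total: 1 + 17 + 9 + 5 + 3 + 1 = 36.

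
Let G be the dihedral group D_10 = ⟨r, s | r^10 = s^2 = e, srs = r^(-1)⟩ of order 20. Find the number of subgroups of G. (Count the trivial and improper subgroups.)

22

|G| = 20, so by Lagrange every subgroup order divides 20. Divisors: 1, 2, 4, 5, 10, 20.
Subgroups by order — order 1: 1; order 2: 11; order 4: 5; order 5: 1; order 10: 3; order 20: 1.
Total: 1 + 11 + 5 + 1 + 3 + 1 = 22.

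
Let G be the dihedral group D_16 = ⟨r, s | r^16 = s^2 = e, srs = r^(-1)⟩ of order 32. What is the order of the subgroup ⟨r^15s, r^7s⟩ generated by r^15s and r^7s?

|⟨r^15s⟩| = 2 and |⟨r^7s⟩| = 2, so |H| is a multiple of lcm(2, 2) = 2 and divides |G| = 32.
Closing under the operation: H = {e, r^8, r^7s, r^15s}, so |H| = 4.

4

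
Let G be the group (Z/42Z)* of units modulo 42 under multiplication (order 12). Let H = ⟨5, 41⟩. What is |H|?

6

|⟨5⟩| = 6 and |⟨41⟩| = 2, so |H| is a multiple of lcm(6, 2) = 6 and divides |G| = 12.
Closing under the operation: H = {1, 5, 17, 25, 37, 41}, so |H| = 6.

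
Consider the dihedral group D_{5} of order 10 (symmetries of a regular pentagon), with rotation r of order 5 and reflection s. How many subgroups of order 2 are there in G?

5

|G| = 10 and 2 | 10, so subgroups of order 2 are possible by Lagrange.
The subgroups of order 2 are: {e, r^2s}; {e, r^3s}; {e, r^4s}; {e, rs}; … (5 in all).
So G has 5 subgroups of order 2.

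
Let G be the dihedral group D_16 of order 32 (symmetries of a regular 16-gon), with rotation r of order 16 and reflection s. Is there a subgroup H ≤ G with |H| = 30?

No

30 does not divide |G| = 32, so by Lagrange no subgroup of order 30 exists.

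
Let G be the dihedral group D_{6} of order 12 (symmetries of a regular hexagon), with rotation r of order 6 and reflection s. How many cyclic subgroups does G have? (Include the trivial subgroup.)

10

Each element a generates a cyclic subgroup ⟨a⟩; distinct elements may generate the same one (a cyclic group of order d has φ(d) generators).
Cyclic subgroups by order — order 1: 1; order 2: 7; order 3: 1; order 6: 1.
Total: 10.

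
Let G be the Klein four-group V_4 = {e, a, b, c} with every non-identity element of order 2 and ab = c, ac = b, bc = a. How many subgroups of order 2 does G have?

|G| = 4 and 2 | 4, so subgroups of order 2 are possible by Lagrange.
The subgroups of order 2 are: {e, a}; {e, b}; {e, c}.
So G has 3 subgroups of order 2.

3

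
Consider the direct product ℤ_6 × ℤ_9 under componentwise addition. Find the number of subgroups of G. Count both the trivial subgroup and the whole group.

|G| = 54, so by Lagrange every subgroup order divides 54. Divisors: 1, 2, 3, 6, 9, 18, 27, 54.
Subgroups by order — order 1: 1; order 2: 1; order 3: 4; order 6: 4; order 9: 4; order 18: 4; order 27: 1; order 54: 1.
Total: 1 + 1 + 4 + 4 + 4 + 4 + 1 + 1 = 20.

20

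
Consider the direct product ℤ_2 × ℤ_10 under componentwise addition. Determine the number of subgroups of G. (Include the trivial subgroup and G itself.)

10

|G| = 20, so by Lagrange every subgroup order divides 20. Divisors: 1, 2, 4, 5, 10, 20.
Subgroups by order — order 1: 1; order 2: 3; order 4: 1; order 5: 1; order 10: 3; order 20: 1.
Total: 1 + 3 + 1 + 1 + 3 + 1 = 10.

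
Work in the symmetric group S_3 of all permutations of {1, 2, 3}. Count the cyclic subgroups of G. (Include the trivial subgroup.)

Group the elements of G by the cyclic subgroup they generate; each cyclic subgroup of order d accounts for φ(d) elements.
Cyclic subgroups by order — order 1: 1; order 2: 3; order 3: 1.
Total: 5.

5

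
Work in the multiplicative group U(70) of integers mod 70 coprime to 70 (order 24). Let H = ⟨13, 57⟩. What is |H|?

8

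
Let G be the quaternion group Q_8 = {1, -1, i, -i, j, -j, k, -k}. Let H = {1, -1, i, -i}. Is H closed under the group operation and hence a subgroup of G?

Yes

|H| = 4 divides |G| = 8, consistent with Lagrange.
H contains the identity, every element's inverse is in H, and H is closed under ·: it is a subgroup.
In fact H = ⟨-i⟩.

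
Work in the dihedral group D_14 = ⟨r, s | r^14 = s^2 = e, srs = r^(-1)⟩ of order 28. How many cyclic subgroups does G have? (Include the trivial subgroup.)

A cyclic subgroup of order d is generated by each of its φ(d) elements of order d, so the cyclic subgroups of order d number (#elements of order d)/φ(d).
Cyclic subgroups by order — order 1: 1; order 2: 15; order 7: 1; order 14: 1.
Total: 18.

18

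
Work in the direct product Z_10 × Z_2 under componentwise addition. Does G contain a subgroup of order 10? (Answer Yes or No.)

10 | 20. A subgroup of order 10 is {(0,0), (0,1), (2,0), (2,1), (4,0), (4,1), (6,0), (6,1), (8,0), (8,1)}.

Yes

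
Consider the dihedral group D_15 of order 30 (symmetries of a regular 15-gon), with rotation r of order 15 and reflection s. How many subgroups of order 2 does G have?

15

|G| = 30 and 2 | 30, so subgroups of order 2 are possible by Lagrange.
The subgroups of order 2 are: {e, r^10s}; {e, r^11s}; {e, r^12s}; {e, r^13s}; … (15 in all).
So G has 15 subgroups of order 2.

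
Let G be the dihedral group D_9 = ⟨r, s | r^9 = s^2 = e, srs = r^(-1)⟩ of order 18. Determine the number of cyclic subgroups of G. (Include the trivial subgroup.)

12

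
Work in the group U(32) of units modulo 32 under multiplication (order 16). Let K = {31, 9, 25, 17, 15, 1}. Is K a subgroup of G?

No

|K| = 6 does not divide |G| = 16, so by Lagrange K is not a subgroup.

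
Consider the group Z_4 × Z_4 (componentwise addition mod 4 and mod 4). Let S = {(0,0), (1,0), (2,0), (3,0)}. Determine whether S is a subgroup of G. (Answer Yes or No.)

Yes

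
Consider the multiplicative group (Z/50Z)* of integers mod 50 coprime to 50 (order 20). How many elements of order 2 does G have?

The elements of order 2 are: 49.
That's 1.

1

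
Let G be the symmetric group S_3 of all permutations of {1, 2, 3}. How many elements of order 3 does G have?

The elements of order 3 are: (1 2 3), (1 3 2).
That's 2.

2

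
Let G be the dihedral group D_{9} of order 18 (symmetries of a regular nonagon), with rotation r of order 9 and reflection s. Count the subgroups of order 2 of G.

9

|G| = 18 and 2 | 18, so subgroups of order 2 are possible by Lagrange.
The subgroups of order 2 are: {e, r^2s}; {e, r^3s}; {e, r^4s}; {e, r^5s}; … (9 in all).
So G has 9 subgroups of order 2.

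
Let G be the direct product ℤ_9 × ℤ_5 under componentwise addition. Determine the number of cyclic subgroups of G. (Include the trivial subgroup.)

A cyclic subgroup of order d is generated by each of its φ(d) elements of order d, so the cyclic subgroups of order d number (#elements of order d)/φ(d).
Cyclic subgroups by order — order 1: 1; order 3: 1; order 5: 1; order 9: 1; order 15: 1; order 45: 1.
Total: 6.

6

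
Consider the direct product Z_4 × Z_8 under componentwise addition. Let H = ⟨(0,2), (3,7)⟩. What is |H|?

16

|⟨(0,2)⟩| = 4 and |⟨(3,7)⟩| = 8, so |H| is a multiple of lcm(4, 8) = 8 and divides |G| = 32.
Closing under the operation: H = {(0,0), (0,2), (0,4), (0,6), (1,1), (1,3), (1,5), (1,7), (2,0), (2,2), (2,4), (2,6), (3,1), (3,3), (3,5), (3,7)}, so |H| = 16.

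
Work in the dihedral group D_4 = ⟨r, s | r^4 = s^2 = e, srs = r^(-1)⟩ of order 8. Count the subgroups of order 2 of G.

5

|G| = 8 and 2 | 8, so subgroups of order 2 are possible by Lagrange.
The subgroups of order 2 are: {e, r^2}; {e, r^2s}; {e, r^3s}; {e, rs}; … (5 in all).
So G has 5 subgroups of order 2.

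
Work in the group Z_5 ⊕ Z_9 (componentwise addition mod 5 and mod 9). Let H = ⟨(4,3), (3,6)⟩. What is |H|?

|⟨(4,3)⟩| = 15 and |⟨(3,6)⟩| = 15, so |H| is a multiple of lcm(15, 15) = 15 and divides |G| = 45.
Closing under the operation: H = {(0,0), (0,3), (0,6), (1,0), (1,3), (1,6), (2,0), (2,3), (2,6), (3,0), (3,3), (3,6), (4,0), (4,3), (4,6)}, so |H| = 15.

15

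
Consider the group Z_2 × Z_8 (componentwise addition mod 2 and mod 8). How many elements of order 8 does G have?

An element (a,b) has order lcm(ord(a), ord(b)); count pairs with lcm equal to 8.
Enumerating gives 8 such elements.

8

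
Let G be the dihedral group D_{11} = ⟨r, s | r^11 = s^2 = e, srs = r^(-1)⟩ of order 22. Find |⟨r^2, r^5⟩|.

11

|⟨r^2⟩| = 11 and |⟨r^5⟩| = 11, so |H| is a multiple of lcm(11, 11) = 11 and divides |G| = 22.
Closing under the operation: H = {e, r, r^2, r^3, r^4, r^5, r^6, r^7, r^8, r^9, r^10}, so |H| = 11.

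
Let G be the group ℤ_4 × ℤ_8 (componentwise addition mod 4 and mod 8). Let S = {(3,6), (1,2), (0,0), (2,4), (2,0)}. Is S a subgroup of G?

|S| = 5 does not divide |G| = 32, so by Lagrange S is not a subgroup.

No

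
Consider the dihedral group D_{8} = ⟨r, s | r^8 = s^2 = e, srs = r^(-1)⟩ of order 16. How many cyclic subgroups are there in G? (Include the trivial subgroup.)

A cyclic subgroup of order d is generated by each of its φ(d) elements of order d, so the cyclic subgroups of order d number (#elements of order d)/φ(d).
Cyclic subgroups by order — order 1: 1; order 2: 9; order 4: 1; order 8: 1.
Total: 12.

12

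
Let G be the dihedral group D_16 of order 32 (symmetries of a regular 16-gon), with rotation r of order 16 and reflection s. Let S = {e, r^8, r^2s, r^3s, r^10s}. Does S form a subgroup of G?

No

|S| = 5 does not divide |G| = 32, so by Lagrange S is not a subgroup.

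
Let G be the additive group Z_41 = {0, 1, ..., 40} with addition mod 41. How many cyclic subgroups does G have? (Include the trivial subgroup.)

Each element a generates a cyclic subgroup ⟨a⟩; distinct elements may generate the same one (a cyclic group of order d has φ(d) generators).
Cyclic subgroups by order — order 1: 1; order 41: 1.
Total: 2.

2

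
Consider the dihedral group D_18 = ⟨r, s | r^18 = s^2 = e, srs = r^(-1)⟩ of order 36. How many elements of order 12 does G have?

No element of G has order 12 (even though 12 | 36).

0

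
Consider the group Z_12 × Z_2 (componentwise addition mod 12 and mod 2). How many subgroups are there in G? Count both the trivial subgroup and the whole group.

|G| = 24, so by Lagrange every subgroup order divides 24. Divisors: 1, 2, 3, 4, 6, 8, 12, 24.
Subgroups by order — order 1: 1; order 2: 3; order 3: 1; order 4: 3; order 6: 3; order 8: 1; order 12: 3; order 24: 1.
Total: 1 + 3 + 1 + 3 + 3 + 1 + 3 + 1 = 16.

16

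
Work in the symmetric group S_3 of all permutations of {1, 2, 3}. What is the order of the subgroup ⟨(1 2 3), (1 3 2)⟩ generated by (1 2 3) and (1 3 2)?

3

|⟨(1 2 3)⟩| = 3 and |⟨(1 3 2)⟩| = 3, so |H| is a multiple of lcm(3, 3) = 3 and divides |G| = 6.
Closing under the operation: H = {e, (1 2 3), (1 3 2)}, so |H| = 3.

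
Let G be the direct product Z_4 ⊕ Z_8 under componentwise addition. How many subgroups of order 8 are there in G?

7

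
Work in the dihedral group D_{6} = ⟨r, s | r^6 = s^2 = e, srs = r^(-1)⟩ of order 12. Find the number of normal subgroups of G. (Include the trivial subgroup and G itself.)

7

G has 16 subgroups. Checking conjugation-invariance by order — order 1: 1/1 normal; order 2: 1/7 normal; order 3: 1/1 normal; order 4: 0/3 normal; order 6: 3/3 normal; order 12: 1/1 normal.
Total normal subgroups: 7.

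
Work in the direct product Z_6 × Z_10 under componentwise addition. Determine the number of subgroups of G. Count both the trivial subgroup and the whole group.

20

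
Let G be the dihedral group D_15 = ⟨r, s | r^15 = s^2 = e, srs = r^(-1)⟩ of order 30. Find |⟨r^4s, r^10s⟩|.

10

|⟨r^4s⟩| = 2 and |⟨r^10s⟩| = 2, so |H| is a multiple of lcm(2, 2) = 2 and divides |G| = 30.
Closing under the operation: H = {e, r^3, r^6, r^9, r^12, rs, r^4s, r^7s, r^10s, r^13s}, so |H| = 10.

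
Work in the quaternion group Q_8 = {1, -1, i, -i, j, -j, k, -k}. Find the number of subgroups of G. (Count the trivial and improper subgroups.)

|G| = 8, so by Lagrange every subgroup order divides 8. Divisors: 1, 2, 4, 8.
Subgroups by order — order 1: 1; order 2: 1; order 4: 3; order 8: 1.
Total: 1 + 1 + 3 + 1 = 6.

6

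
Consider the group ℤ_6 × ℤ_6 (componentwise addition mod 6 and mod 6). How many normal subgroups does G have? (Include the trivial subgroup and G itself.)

G is abelian, so every subgroup is normal.
G has 30 subgroups in total, hence 30 normal subgroups.

30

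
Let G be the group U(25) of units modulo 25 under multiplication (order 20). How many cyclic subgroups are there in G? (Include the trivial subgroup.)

Group the elements of G by the cyclic subgroup they generate; each cyclic subgroup of order d accounts for φ(d) elements.
Cyclic subgroups by order — order 1: 1; order 2: 1; order 4: 1; order 5: 1; order 10: 1; order 20: 1.
Total: 6.

6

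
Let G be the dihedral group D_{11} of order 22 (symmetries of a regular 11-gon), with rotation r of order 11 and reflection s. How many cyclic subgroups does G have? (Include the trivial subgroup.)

Each element a generates a cyclic subgroup ⟨a⟩; distinct elements may generate the same one (a cyclic group of order d has φ(d) generators).
Cyclic subgroups by order — order 1: 1; order 2: 11; order 11: 1.
Total: 13.

13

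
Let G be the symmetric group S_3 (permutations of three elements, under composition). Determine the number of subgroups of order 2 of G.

3

|G| = 6 and 2 | 6, so subgroups of order 2 are possible by Lagrange.
The subgroups of order 2 are: {e, (1 2)}; {e, (1 3)}; {e, (2 3)}.
So G has 3 subgroups of order 2.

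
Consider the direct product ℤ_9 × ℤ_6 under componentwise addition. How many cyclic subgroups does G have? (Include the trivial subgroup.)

Each element a generates a cyclic subgroup ⟨a⟩; distinct elements may generate the same one (a cyclic group of order d has φ(d) generators).
Cyclic subgroups by order — order 1: 1; order 2: 1; order 3: 4; order 6: 4; order 9: 3; order 18: 3.
Total: 16.

16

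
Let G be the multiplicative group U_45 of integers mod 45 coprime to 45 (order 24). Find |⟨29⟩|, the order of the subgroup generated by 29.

Compute successive powers of 29 mod 45: 29, 31, 44, 16, 14, 1; 29^6 ≡ 1 (mod 45).
So |⟨29⟩| = 6.

6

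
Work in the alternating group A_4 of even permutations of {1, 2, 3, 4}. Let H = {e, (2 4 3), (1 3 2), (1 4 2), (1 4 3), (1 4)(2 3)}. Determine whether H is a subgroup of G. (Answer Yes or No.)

No

(2 4 3) ∈ H but its inverse (2 3 4) ∉ H, so H is not a subgroup.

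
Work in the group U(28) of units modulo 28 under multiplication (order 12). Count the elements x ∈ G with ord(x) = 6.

The elements of order 6 are: 3, 5, 11, 17, 19, 23.
That's 6.

6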